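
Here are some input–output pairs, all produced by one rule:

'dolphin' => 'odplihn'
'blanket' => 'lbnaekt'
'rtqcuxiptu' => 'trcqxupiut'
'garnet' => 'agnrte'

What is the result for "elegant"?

legenat

Looking at the pairs, the operation is to swap each adjacent pair of characters (1↔2, 3↔4, ...).
On "elegant" that produces "legenat".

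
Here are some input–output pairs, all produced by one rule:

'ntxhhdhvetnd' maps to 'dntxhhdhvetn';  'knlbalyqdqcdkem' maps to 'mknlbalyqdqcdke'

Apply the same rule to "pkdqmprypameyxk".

kpkdqmprypameyx

The rule is to move the last character to the front.
Doing the same to "pkdqmprypameyxk": "kpkdqmprypameyx".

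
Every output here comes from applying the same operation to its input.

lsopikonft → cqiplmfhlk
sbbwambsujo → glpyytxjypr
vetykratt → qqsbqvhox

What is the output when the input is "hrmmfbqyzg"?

wdeojjcynv

The pattern: shift every letter 3 places backward in the alphabet (wrapping around), then move the last 2 characters to the front (rotate right by 2).
Starting from "hrmmfbqyzg": after the first operation, "eojjcynvwd"; after the second, "wdeojjcynv".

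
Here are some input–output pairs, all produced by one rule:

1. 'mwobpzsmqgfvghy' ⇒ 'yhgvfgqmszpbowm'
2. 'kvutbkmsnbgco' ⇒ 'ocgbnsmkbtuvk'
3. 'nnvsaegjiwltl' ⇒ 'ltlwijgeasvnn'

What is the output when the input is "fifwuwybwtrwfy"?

In each case the input is transformed by: reverse the string.
Applying that to "fifwuwybwtrwfy" gives "yfwrtwbywuwfif".

yfwrtwbywuwfif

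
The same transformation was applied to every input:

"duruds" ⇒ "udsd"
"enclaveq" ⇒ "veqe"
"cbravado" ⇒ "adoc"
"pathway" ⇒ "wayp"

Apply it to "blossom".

somb

The rule is to move the last 3 characters to the front (rotate right by 3), then keep only the first 4 characters.
Applying both steps to "blossom": "somblos", then "somb".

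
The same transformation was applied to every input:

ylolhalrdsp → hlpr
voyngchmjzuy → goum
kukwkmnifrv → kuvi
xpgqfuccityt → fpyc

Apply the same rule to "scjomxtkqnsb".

The rule is to keep one character in every 3, starting at position 2 (positions 2nd, 5th, 8th, ...), then swap each adjacent pair of characters (1↔2, 3↔4, ...).
Applying both steps to "scjomxtkqnsb": "cmks", then "mcsk".

mcsk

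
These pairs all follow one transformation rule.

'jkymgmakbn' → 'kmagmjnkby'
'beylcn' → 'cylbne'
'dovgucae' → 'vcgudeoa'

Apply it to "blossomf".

oossbflm

Rule — take characters alternately from the front and the back (1st, last, 2nd, 2nd-last, ...), then swap the front and back halves of the string.
"blossomf" → "oossbflm".
(Check on "dovgucae": → "deoavcgu" → "vcgudeoa" ✓)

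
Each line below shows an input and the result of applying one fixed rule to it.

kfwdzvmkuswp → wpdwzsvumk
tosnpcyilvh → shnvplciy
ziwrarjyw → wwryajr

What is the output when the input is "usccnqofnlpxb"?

What's happening: delete the first 2 characters, then take characters alternately from the front and the back (1st, last, 2nd, 2nd-last, ...).
Starting from "usccnqofnlpxb": after the first operation, "ccnqofnlpxb"; after the second, "cbcxnpqlonf".

cbcxnpqlonf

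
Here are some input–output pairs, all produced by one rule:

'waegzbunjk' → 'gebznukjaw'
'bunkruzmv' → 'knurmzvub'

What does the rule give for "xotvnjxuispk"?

Each output is the input with this applied: swap each adjacent pair of characters (1↔2, 3↔4, ...), then move the first 2 characters to the end (rotate left by 2).
"xotvnjxuispk" → "oxvtjnuxsikp" → "vtjnuxsikpox".

vtjnuxsikpox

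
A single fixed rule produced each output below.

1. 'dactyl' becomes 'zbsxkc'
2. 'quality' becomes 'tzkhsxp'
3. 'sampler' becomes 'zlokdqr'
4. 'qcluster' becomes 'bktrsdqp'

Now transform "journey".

ntqmdxi

The rule is to shift every letter 1 place backward in the alphabet (wrapping around), then move the first character to the end.
Working it through for "journey": intermediate "intqmdx", final "ntqmdxi".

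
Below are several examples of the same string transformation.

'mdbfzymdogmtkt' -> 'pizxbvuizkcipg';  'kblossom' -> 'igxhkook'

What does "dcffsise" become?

Looking at the pairs, the operation is to move the last character to the front, then shift every letter 4 places backward in the alphabet (wrapping around).
Working it through for "dcffsise": intermediate "edcffsis", final "azybboeo".

azybboeo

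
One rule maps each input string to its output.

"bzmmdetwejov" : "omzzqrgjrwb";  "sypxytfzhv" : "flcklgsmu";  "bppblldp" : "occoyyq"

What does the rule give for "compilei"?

pbzcvyr

In each case the input is transformed by: shift every letter 13 places forward in the alphabet (wrapping around) — i.e. ROT13, then delete the last character.
For "compilei", step one produces "pbzcvyrv"; step two turns that into "pbzcvyr".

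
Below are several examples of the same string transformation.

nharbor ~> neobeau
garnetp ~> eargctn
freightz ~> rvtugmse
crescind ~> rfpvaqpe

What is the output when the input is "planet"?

nargcy

What's happening: move the first 2 characters to the end (rotate left by 2), then shift every letter 13 places forward in the alphabet (wrapping around) — i.e. ROT13.
Working it through for "planet": intermediate "anetpl", final "nargcy".
(Check on "garnetp": → "rnetpga" → "eargctn" ✓)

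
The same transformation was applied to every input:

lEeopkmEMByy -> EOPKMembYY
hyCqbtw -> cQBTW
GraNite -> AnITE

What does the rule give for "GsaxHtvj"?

AXhTVJ

In each case the input is transformed by: flip the case of every letter, then delete the first 2 characters.
Applying both steps to "GsaxHtvj": "gSAXhTVJ", then "AXhTVJ".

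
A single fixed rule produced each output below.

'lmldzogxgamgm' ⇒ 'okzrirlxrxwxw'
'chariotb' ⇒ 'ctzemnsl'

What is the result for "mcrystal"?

jdelwxnc

Rule — shift every letter 11 places forward in the alphabet (wrapping around), then move the first 3 characters to the end (rotate left by 3).
"mcrystal" → "xncjdelw" → "jdelwxnc".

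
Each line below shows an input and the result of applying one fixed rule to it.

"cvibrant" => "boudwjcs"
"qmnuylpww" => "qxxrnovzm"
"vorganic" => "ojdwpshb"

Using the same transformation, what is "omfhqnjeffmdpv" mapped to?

eqwpngirokfggn

In each case the input is transformed by: move the last 3 characters to the front (rotate right by 3), then shift every letter 1 place forward in the alphabet (wrapping around).
Starting from "omfhqnjeffmdpv": after the first operation, "dpvomfhqnjeffm"; after the second, "eqwpngirokfggn".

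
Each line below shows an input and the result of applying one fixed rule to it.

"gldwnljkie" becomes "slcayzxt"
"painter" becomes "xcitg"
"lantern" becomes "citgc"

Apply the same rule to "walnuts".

acjih

The rule is to shift every letter 11 places backward in the alphabet (wrapping around), then delete the first 2 characters.
For "walnuts", step one produces "lpacjih"; step two turns that into "acjih".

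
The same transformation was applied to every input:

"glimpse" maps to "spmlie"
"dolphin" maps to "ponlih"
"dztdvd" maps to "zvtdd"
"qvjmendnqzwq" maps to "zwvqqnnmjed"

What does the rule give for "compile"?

Each output is the input with this applied: delete the first character, then sort the characters into reverse alphabetical order.
Working it through for "compile": intermediate "ompile", final "pomlie".

pomlie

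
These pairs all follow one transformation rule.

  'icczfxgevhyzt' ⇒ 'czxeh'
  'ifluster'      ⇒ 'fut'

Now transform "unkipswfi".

The pattern: delete the last 2 characters, then keep every other character starting from the second (positions 2nd, 4th, 6th, ...).
Starting from "unkipswfi": after the first operation, "unkipsw"; after the second, "nis".

nis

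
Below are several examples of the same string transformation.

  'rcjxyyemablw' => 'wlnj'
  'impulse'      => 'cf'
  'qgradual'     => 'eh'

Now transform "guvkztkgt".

The pattern: shift every letter 13 places forward in the alphabet (wrapping around) — i.e. ROT13, then keep one character in every 3, starting at position 3 (positions 3rd, 6th, 9th, ...).
"guvkztkgt" → "thixmgxtg" → "igg".
(Check on "qgradual": → "dtenqhny" → "eh" ✓)

igg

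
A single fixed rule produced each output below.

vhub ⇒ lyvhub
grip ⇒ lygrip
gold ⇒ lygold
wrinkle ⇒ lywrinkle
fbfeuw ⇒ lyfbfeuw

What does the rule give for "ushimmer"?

Looking at the pairs, the operation is to prepend "ly".
So "ushimmer" becomes "lyushimmer".

lyushimmer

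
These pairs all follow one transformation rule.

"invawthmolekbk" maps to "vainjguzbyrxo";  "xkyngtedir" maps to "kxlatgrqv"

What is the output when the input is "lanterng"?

ynagrea

The pattern: delete the last character, then shift every letter 13 places forward in the alphabet (wrapping around) — i.e. ROT13.
For "lanterng", step one produces "lantern"; step two turns that into "ynagrea".
(Check on "xkyngtedir": → "xkyngtedi" → "kxlatgrqv" ✓)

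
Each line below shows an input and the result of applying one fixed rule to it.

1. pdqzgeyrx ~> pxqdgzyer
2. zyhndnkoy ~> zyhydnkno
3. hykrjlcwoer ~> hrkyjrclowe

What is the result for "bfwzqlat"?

btwfqzal

In each case the input is transformed by: move the last character to the front, then swap each adjacent pair of characters (1↔2, 3↔4, ...).
On "bfwzqlat": the first step gives "tbfwzqla", and the second then gives "btwfqzal".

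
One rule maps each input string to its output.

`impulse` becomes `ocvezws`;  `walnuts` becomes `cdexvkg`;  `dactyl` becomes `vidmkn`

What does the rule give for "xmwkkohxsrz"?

Looking at the pairs, the operation is to reverse the string, then shift every letter 10 places forward in the alphabet (wrapping around).
Starting from "xmwkkohxsrz": after the first operation, "zrsxhokkwmx"; after the second, "jbchryuugwh".

jbchryuugwh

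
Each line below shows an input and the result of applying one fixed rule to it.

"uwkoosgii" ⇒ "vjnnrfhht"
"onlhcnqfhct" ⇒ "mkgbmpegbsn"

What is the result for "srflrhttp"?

Each output is the input with this applied: shift every letter 1 place backward in the alphabet (wrapping around), then move the first character to the end.
On "srflrhttp": the first step gives "rqekqgsso", and the second then gives "qekqgssor".
(Check on "uwkoosgii": → "tvjnnrfhh" → "vjnnrfhht" ✓)

qekqgssor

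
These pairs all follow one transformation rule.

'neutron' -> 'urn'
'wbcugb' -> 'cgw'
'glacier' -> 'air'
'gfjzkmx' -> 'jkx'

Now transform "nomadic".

Rule — move the first character to the end, then keep every other character starting from the second (positions 2nd, 4th, 6th, ...).
"nomadic" → "omadicn" → "mdc".
(Check on "gfjzkmx": → "fjzkmxg" → "jkx" ✓)

mdc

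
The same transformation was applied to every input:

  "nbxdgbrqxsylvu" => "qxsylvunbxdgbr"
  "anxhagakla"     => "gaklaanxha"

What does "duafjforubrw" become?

orubrwduafjf

The pattern: swap the front and back halves of the string.
Doing the same to "duafjforubrw": "orubrwduafjf".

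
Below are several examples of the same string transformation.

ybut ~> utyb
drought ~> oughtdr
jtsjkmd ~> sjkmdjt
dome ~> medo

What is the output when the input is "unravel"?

ravelun

Looking at the pairs, the operation is to move the first 2 characters to the end (rotate left by 2).
Applying that to "unravel" gives "ravelun".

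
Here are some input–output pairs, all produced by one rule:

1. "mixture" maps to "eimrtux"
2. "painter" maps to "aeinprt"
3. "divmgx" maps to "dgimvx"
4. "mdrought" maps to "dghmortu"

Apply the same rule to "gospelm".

eglmops

The pattern: sort the characters into alphabetical order.
Doing the same to "gospelm": "eglmops".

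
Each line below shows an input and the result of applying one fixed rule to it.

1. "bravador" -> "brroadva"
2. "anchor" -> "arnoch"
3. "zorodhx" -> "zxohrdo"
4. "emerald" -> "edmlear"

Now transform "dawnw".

Looking at the pairs, the operation is to take characters alternately from the front and the back (1st, last, 2nd, 2nd-last, ...).
"dawnw" → "dwanw".

dwanw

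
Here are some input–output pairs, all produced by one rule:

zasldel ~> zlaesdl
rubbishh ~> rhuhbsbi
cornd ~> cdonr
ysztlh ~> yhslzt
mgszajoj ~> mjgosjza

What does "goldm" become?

gmodl

The pattern: take characters alternately from the front and the back (1st, last, 2nd, 2nd-last, ...).
Applying that to "goldm" gives "gmodl".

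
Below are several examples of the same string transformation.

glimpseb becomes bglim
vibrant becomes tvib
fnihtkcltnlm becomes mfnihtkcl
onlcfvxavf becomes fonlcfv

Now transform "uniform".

muni

Rule — move the last character to the front, then delete the last 3 characters.
On "uniform": the first step gives "munifor", and the second then gives "muni".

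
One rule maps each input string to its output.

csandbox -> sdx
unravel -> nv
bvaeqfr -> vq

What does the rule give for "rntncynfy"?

ncf

Looking at the pairs, the operation is to keep one character in every 3, starting at position 2 (positions 2nd, 5th, 8th, ...).
So "rntncynfy" becomes "ncf".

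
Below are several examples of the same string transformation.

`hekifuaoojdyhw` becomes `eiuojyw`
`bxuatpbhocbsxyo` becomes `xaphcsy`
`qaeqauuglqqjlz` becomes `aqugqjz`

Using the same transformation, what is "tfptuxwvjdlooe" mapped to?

ftxvdoe

The transformation: keep every other character starting from the second (positions 2nd, 4th, 6th, ...).
"tfptuxwvjdlooe" → "ftxvdoe".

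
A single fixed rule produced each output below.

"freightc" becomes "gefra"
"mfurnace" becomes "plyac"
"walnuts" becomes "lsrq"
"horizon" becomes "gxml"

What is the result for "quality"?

The transformation: shift every letter 2 places backward in the alphabet (wrapping around), then delete the first 3 characters.
On "quality" that produces "jgrw".

jgrw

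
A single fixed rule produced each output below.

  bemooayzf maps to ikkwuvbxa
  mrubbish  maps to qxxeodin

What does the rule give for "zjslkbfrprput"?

Rule — shift every letter 4 places backward in the alphabet (wrapping around), then move the first 2 characters to the end (rotate left by 2).
Starting from "zjslkbfrprput": after the first operation, "vfohgxbnlnlqp"; after the second, "ohgxbnlnlqpvf".

ohgxbnlnlqpvf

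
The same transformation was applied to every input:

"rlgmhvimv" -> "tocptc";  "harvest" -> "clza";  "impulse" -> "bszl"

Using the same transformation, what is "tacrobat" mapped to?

What's happening: shift every letter 7 places forward in the alphabet (wrapping around), then delete the first 3 characters.
Doing the same to "tacrobat": "yviha".

yviha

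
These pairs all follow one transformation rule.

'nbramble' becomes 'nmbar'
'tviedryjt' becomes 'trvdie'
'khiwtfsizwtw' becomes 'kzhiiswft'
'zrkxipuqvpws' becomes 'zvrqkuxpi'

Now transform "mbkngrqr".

mgbnk

Looking at the pairs, the operation is to delete the last 3 characters, then take characters alternately from the front and the back (1st, last, 2nd, 2nd-last, ...).
On "mbkngrqr": the first step gives "mbkng", and the second then gives "mgbnk".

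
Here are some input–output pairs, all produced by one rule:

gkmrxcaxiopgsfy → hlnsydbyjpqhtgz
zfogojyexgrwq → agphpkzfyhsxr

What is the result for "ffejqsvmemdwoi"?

Rule — shift every letter 1 place forward in the alphabet (wrapping around).
On "ffejqsvmemdwoi" that produces "ggfkrtwnfnexpj".

ggfkrtwnfnexpj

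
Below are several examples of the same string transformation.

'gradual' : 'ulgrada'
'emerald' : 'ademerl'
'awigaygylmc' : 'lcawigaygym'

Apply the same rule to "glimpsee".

seglimpe

The transformation: move the last 2 characters to the front (rotate right by 2), then swap the first and last characters.
Starting from "glimpsee": after the first operation, "eeglimps"; after the second, "seglimpe".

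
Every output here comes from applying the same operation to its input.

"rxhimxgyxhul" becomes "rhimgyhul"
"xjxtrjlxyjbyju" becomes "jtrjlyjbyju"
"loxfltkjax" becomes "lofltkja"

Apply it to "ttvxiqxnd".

The pattern: remove every "x".
"ttvxiqxnd" → "ttviqnd".

ttviqnd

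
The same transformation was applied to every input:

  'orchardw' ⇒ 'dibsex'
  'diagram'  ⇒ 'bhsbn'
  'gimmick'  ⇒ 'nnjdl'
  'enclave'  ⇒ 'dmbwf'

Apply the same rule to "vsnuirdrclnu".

ovjsesdmov

In each case the input is transformed by: delete the first 2 characters, then shift every letter 1 place forward in the alphabet (wrapping around).
On "vsnuirdrclnu" that produces "ovjsesdmov".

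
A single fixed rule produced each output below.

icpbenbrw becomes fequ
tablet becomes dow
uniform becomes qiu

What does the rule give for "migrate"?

luw

Rule — shift every letter 3 places forward in the alphabet (wrapping around), then keep every other character starting from the second (positions 2nd, 4th, 6th, ...).
Starting from "migrate": after the first operation, "pljudwh"; after the second, "luw".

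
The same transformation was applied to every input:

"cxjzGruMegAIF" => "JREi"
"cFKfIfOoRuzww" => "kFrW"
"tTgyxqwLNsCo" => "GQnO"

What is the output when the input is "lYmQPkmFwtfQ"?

The pattern: keep one character in every 3, starting at position 3 (positions 3rd, 6th, 9th, ...), then flip the case of every letter.
On "lYmQPkmFwtfQ": the first step gives "mkwQ", and the second then gives "MKWq".

MKWq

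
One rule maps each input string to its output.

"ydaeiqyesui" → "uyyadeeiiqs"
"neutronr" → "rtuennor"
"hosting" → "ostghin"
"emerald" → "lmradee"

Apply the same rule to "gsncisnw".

sswcginn

What's happening: sort the characters into alphabetical order, then move the last 3 characters to the front (rotate right by 3).
On "gsncisnw": the first step gives "cginnssw", and the second then gives "sswcginn".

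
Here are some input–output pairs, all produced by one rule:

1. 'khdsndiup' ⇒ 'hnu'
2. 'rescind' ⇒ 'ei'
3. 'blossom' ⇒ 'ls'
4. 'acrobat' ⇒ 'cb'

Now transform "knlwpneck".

Each output is the input with this applied: keep one character in every 3, starting at position 2 (positions 2nd, 5th, 8th, ...).
So "knlwpneck" becomes "npc".

npc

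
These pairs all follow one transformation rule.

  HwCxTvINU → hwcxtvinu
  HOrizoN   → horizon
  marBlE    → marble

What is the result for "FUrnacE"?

furnace

The transformation: convert every letter to lowercase.
On "FUrnacE" that produces "furnace".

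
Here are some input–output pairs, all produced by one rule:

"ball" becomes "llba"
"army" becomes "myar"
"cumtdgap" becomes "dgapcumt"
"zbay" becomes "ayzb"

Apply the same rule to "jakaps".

apsjak

In each case the input is transformed by: swap the front and back halves of the string.
On "jakaps" that produces "apsjak".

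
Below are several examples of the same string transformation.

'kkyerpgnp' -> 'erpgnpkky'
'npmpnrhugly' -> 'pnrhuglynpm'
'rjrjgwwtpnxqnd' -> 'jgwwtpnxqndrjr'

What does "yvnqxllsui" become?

qxllsuiyvn

The pattern: move the first 3 characters to the end (rotate left by 3).
On "yvnqxllsui" that produces "qxllsuiyvn".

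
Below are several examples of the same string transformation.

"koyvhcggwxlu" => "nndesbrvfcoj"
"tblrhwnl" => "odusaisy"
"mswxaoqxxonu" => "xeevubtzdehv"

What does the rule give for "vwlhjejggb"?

Each output is the input with this applied: shift every letter 7 places forward in the alphabet (wrapping around), then swap the front and back halves of the string.
Working it through for "vwlhjejggb": intermediate "cdsoqlqnni", final "lqnnicdsoq".

lqnnicdsoq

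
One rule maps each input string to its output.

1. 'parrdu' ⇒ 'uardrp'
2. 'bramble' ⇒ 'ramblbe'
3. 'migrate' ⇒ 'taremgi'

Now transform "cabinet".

tanbice

Rule — sort the characters into reverse alphabetical order, then take characters alternately from the front and the back (1st, last, 2nd, 2nd-last, ...).
Working it through for "cabinet": intermediate "tniecba", final "tanbice".
(Check on "parrdu": → "urrpda" → "uardrp" ✓)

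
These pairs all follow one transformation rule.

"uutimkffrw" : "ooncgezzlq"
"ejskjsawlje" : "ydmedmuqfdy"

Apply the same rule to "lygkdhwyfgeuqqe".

fsaexbqszayokky

What's happening: shift every letter 6 places backward in the alphabet (wrapping around).
On "lygkdhwyfgeuqqe" that produces "fsaexbqszayokky".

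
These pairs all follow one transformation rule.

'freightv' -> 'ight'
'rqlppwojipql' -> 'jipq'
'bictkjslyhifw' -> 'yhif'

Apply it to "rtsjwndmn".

wndm

Looking at the pairs, the operation is to move the last character to the front, then keep only the last 4 characters.
On "rtsjwndmn": the first step gives "nrtsjwndm", and the second then gives "wndm".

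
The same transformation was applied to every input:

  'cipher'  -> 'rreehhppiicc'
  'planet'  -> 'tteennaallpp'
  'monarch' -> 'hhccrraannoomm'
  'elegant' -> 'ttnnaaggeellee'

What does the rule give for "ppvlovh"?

hhvvoollvvpppp

The pattern: double every character, then reverse the string.
Applying both steps to "ppvlovh": "ppppvvlloovvhh", then "hhvvoollvvpppp".
(Check on "planet": → "ppllaanneett" → "tteennaallpp" ✓)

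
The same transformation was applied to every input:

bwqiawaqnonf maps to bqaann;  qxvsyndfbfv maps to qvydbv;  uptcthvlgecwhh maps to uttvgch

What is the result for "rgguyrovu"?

Each output is the input with this applied: keep every other character starting from the first (positions 1st, 3rd, 5th, ...).
So "rgguyrovu" becomes "rgyou".

rgyou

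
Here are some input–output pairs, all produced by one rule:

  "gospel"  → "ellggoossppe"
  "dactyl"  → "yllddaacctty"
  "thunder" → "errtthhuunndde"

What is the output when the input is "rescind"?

Looking at the pairs, the operation is to double every character, then move the last 3 characters to the front (rotate right by 3).
Applying both steps to "rescind": "rreesscciinndd", then "nddrreesscciin".

nddrreesscciin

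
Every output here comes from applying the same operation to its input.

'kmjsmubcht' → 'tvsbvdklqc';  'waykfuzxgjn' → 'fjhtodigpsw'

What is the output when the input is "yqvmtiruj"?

hzevcrads

Rule — shift every letter 9 places forward in the alphabet (wrapping around).
On "yqvmtiruj" that produces "hzevcrads".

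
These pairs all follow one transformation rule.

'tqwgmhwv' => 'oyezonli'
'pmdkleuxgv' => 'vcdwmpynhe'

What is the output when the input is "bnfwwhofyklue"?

The transformation: shift every letter 8 places backward in the alphabet (wrapping around), then move the first 2 characters to the end (rotate left by 2).
For "bnfwwhofyklue", step one produces "tfxoozgxqcdmw"; step two turns that into "xoozgxqcdmwtf".

xoozgxqcdmwtf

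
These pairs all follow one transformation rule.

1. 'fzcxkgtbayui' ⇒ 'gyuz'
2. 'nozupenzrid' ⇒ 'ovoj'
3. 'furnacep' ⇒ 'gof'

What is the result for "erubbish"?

fct

The transformation: shift every letter 1 place forward in the alphabet (wrapping around), then keep one character in every 3, starting at position 1 (positions 1st, 4th, 7th, ...).
Working it through for "erubbish": intermediate "fsvccjti", final "fct".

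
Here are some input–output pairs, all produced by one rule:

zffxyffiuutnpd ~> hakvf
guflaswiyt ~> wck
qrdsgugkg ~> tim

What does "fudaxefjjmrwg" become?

wzlt

In each case the input is transformed by: shift every letter 2 places forward in the alphabet (wrapping around), then keep one character in every 3, starting at position 2 (positions 2nd, 5th, 8th, ...).
"fudaxefjjmrwg" → "wzlt".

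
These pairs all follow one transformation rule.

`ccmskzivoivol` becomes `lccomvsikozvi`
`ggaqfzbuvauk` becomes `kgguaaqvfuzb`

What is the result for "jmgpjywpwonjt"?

tjmjgnpojwypw

The rule is to swap the first and last characters, then take characters alternately from the front and the back (1st, last, 2nd, 2nd-last, ...).
Applying both steps to "jmgpjywpwonjt": "tmgpjywpwonjj", then "tjmjgnpojwypw".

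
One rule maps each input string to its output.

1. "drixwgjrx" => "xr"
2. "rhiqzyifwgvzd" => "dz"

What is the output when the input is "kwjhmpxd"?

Rule — reverse the string, then keep only the first 2 characters.
Applying both steps to "kwjhmpxd": "dxpmhjwk", then "dx".

dx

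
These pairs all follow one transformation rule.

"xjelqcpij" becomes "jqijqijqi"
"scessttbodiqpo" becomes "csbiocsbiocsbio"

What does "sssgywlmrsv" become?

The pattern: keep one character in every 3, starting at position 2 (positions 2nd, 5th, 8th, ...), then write the whole string 3 times in a row.
On "sssgywlmrsv" that produces "symvsymvsymv".

symvsymvsymv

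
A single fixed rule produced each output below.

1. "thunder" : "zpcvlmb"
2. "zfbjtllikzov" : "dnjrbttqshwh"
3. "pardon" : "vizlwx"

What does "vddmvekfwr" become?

zlludmsned

The transformation: swap the first and last characters, then shift every letter 8 places forward in the alphabet (wrapping around).
Starting from "vddmvekfwr": after the first operation, "rddmvekfwv"; after the second, "zlludmsned".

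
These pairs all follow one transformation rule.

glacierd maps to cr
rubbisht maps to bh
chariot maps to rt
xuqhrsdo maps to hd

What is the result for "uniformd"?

Rule — keep one character in every 3, starting at position 1 (positions 1st, 4th, 7th, ...), then delete the first character.
Applying both steps to "uniformd": "ufm", then "fm".

fm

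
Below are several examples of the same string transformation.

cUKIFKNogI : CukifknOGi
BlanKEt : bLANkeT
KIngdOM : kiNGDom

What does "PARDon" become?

The transformation: flip the case of every letter.
Doing the same to "PARDon": "pardON".

pardON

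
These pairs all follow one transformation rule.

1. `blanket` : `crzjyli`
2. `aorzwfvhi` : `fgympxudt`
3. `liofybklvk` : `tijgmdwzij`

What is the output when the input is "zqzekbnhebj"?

zhxoxcizlfc

The transformation: shift every letter 2 places backward in the alphabet (wrapping around), then move the last 2 characters to the front (rotate right by 2).
On "zqzekbnhebj": the first step gives "xoxcizlfczh", and the second then gives "zhxoxcizlfc".
(Check on "aorzwfvhi": → "ympxudtfg" → "fgympxudt" ✓)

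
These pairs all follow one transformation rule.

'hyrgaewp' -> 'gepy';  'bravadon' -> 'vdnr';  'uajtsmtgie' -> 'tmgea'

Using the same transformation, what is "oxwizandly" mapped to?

What's happening: move the first 3 characters to the end (rotate left by 3), then keep every other character starting from the first (positions 1st, 3rd, 5th, ...).
"oxwizandly" → "izandlyoxw" → "iadyx".
(Check on "uajtsmtgie": → "tsmtgieuaj" → "tmgea" ✓)

iadyx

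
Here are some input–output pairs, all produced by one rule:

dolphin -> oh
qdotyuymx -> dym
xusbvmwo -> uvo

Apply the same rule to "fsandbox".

Rule — keep one character in every 3, starting at position 2 (positions 2nd, 5th, 8th, ...).
Applying that to "fsandbox" gives "sdx".

sdx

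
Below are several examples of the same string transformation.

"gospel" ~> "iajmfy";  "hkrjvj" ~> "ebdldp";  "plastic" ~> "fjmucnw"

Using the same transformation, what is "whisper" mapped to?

The pattern: shift every letter 6 places backward in the alphabet (wrapping around), then swap each adjacent pair of characters (1↔2, 3↔4, ...).
Starting from "whisper": after the first operation, "qbcmjyl"; after the second, "bqmcyjl".

bqmcyjl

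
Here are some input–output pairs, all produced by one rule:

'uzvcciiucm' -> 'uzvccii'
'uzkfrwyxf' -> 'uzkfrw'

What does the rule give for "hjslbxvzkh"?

hjslbxv

What's happening: delete the last 3 characters.
Applying that to "hjslbxvzkh" gives "hjslbxv".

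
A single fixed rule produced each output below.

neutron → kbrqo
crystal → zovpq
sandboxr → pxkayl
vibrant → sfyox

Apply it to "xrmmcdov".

uojjza

The pattern: shift every letter 3 places backward in the alphabet (wrapping around), then delete the last 2 characters.
On "xrmmcdov": the first step gives "uojjzals", and the second then gives "uojjza".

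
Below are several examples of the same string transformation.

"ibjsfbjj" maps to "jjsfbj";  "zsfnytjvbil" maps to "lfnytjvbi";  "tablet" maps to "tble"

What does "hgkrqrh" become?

hkrqr

Looking at the pairs, the operation is to delete the first 2 characters, then move the last character to the front.
For "hgkrqrh", step one produces "krqrh"; step two turns that into "hkrqr".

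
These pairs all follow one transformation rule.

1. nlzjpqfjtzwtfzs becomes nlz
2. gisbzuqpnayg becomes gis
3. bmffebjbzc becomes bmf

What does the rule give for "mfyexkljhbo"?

mfy

The rule is to keep only the first 3 characters.
For "mfyexkljhbo" the result is "mfy".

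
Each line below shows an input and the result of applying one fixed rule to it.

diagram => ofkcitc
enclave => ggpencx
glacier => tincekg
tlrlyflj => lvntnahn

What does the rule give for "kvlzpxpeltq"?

smxnbrzrgnv

In each case the input is transformed by: shift every letter 2 places forward in the alphabet (wrapping around), then move the last character to the front.
On "kvlzpxpeltq": the first step gives "mxnbrzrgnvs", and the second then gives "smxnbrzrgnv".
(Check on "enclave": → "gpencxg" → "ggpencx" ✓)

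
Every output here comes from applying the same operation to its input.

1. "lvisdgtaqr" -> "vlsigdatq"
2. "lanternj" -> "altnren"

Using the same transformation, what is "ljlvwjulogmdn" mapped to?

The pattern: delete the last character, then swap each adjacent pair of characters (1↔2, 3↔4, ...).
Working it through for "ljlvwjulogmdn": intermediate "ljlvwjulogmd", final "jlvljwlugodm".

jlvljwlugodm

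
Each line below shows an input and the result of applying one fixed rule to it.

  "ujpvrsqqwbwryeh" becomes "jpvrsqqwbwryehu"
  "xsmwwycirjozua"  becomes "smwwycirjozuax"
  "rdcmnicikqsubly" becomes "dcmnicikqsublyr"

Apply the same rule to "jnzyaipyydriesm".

The rule is to move the first character to the end.
Doing the same to "jnzyaipyydriesm": "nzyaipyydriesmj".

nzyaipyydriesmj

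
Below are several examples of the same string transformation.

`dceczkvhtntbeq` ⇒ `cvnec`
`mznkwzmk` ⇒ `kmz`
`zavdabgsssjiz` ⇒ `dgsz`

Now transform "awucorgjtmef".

cgma

The pattern: move the first 2 characters to the end (rotate left by 2), then keep one character in every 3, starting at position 2 (positions 2nd, 5th, 8th, ...).
"awucorgjtmef" → "ucorgjtmefaw" → "cgma".
(Check on "dceczkvhtntbeq": → "eczkvhtntbeqdc" → "cvnec" ✓)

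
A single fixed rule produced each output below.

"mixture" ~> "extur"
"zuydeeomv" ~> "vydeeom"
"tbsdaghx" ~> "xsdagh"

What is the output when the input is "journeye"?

The transformation: delete the first 2 characters, then move the last character to the front.
For "journeye" the result is "eurney".

eurney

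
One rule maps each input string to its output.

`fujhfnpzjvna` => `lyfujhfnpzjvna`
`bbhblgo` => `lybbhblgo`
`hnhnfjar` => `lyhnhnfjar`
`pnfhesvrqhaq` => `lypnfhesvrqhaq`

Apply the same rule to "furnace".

What's happening: prepend "ly".
For "furnace" the result is "lyfurnace".

lyfurnace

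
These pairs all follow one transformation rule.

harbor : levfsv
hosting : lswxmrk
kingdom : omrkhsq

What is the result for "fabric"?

jefvmg

Looking at the pairs, the operation is to shift every letter 4 places forward in the alphabet (wrapping around).
On "fabric" that produces "jefvmg".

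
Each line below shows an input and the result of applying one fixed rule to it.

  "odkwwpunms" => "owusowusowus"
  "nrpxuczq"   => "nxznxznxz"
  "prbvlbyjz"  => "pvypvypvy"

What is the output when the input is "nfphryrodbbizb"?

nhrbznhrbznhrbz

What's happening: keep one character in every 3, starting at position 1 (positions 1st, 4th, 7th, ...), then write the whole string 3 times in a row.
On "nfphryrodbbizb": the first step gives "nhrbz", and the second then gives "nhrbznhrbznhrbz".
(Check on "odkwwpunms": → "owus" → "owusowusowus" ✓)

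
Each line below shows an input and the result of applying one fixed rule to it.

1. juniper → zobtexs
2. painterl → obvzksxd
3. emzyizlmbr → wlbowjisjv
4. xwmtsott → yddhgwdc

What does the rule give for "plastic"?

The pattern: move the last 3 characters to the front (rotate right by 3), then shift every letter 10 places forward in the alphabet (wrapping around).
On "plastic" that produces "dsmzvkc".

dsmzvkc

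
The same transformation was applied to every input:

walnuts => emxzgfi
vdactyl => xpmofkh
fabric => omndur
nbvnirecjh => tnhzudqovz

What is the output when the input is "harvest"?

Looking at the pairs, the operation is to swap the first and last characters, then shift every letter 12 places forward in the alphabet (wrapping around).
Working it through for "harvest": intermediate "tarvesh", final "fmdhqet".

fmdhqet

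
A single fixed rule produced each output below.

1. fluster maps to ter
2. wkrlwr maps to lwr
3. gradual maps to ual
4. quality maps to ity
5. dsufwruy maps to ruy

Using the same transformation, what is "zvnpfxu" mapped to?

The transformation: keep only the last 3 characters.
Applying that to "zvnpfxu" gives "fxu".

fxu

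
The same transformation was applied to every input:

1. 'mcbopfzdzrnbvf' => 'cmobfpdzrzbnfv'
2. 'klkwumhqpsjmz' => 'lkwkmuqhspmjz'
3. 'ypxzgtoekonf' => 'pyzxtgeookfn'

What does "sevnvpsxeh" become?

esnvpvxshe

In each case the input is transformed by: swap each adjacent pair of characters (1↔2, 3↔4, ...).
"sevnvpsxeh" → "esnvpvxshe".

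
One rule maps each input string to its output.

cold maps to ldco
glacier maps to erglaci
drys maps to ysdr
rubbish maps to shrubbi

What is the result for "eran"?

aner

The transformation: move the last 2 characters to the front (rotate right by 2).
For "eran" the result is "aner".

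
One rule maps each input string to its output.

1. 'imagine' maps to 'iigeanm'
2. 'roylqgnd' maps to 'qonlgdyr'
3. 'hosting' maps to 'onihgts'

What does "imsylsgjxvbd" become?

vssmljigdbyx

The pattern: sort the characters into reverse alphabetical order, then move the first 2 characters to the end (rotate left by 2).
For "imsylsgjxvbd" the result is "vssmljigdbyx".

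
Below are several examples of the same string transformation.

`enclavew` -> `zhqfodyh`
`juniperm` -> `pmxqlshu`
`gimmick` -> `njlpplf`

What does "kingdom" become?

Looking at the pairs, the operation is to shift every letter 3 places forward in the alphabet (wrapping around), then move the last character to the front.
Applying both steps to "kingdom": "nlqjgrp", then "pnlqjgr".

pnlqjgr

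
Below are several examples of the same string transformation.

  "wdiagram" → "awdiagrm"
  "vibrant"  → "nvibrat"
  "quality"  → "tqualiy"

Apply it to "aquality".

taqualiy

The rule is to move the last character to the front, then swap the first and last characters.
Working it through for "aquality": intermediate "yaqualit", final "taqualiy".
(Check on "vibrant": → "tvibran" → "nvibrat" ✓)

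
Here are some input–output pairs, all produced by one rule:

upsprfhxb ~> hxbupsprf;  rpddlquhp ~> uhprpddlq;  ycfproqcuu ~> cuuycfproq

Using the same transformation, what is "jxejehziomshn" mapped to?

What's happening: move the last 3 characters to the front (rotate right by 3).
Doing the same to "jxejehziomshn": "shnjxejehziom".

shnjxejehziom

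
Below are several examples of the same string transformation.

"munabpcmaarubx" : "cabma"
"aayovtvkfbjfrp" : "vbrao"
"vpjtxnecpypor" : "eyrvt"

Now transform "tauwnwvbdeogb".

vebtw

In each case the input is transformed by: keep one character in every 3, starting at position 1 (positions 1st, 4th, 7th, ...), then move the last 3 characters to the front (rotate right by 3).
Starting from "tauwnwvbdeogb": after the first operation, "twveb"; after the second, "vebtw".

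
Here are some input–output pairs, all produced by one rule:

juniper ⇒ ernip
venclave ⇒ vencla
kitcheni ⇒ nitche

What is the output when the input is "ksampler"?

erampl

In each case the input is transformed by: delete the first 2 characters, then move the last 2 characters to the front (rotate right by 2).
Applying both steps to "ksampler": "ampler", then "erampl".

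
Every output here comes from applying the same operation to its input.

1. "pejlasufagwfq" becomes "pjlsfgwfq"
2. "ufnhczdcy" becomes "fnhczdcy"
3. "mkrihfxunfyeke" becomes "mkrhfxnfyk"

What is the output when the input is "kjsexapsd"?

Looking at the pairs, the operation is to remove every vowel.
So "kjsexapsd" becomes "kjsxpsd".

kjsxpsd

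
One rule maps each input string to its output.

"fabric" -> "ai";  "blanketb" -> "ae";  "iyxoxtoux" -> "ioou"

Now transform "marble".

ae

The transformation: keep only the vowels.
Applying that to "marble" gives "ae".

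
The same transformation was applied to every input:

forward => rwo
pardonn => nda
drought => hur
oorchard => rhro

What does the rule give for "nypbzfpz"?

The transformation: reverse the string, then keep every other character starting from the second (positions 2nd, 4th, 6th, ...).
Doing the same to "nypbzfpz": "pzpn".
(Check on "drought": → "thguord" → "hur" ✓)

pzpn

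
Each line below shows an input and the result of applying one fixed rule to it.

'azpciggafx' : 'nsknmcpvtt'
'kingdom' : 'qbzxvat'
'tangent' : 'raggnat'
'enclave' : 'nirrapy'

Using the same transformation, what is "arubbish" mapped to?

In each case the input is transformed by: move the last 3 characters to the front (rotate right by 3), then shift every letter 13 places forward in the alphabet (wrapping around) — i.e. ROT13.
For "arubbish", step one produces "isharubb"; step two turns that into "vfunehoo".
(Check on "azpciggafx": → "afxazpcigg" → "nsknmcpvtt" ✓)

vfunehoo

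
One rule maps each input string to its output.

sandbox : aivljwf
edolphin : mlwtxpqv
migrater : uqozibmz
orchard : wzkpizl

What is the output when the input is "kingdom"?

sqvolwu

Rule — shift every letter 8 places forward in the alphabet (wrapping around).
Doing the same to "kingdom": "sqvolwu".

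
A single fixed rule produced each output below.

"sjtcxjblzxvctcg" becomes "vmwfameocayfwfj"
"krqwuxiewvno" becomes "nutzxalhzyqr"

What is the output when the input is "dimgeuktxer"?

glpjhxnwahu

Each output is the input with this applied: shift every letter 3 places forward in the alphabet (wrapping around).
Applying that to "dimgeuktxer" gives "glpjhxnwahu".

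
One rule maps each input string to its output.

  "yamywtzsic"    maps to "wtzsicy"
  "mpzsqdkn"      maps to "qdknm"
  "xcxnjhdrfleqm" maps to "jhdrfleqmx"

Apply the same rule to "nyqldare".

The rule is to move the first character to the end, then delete the first 3 characters.
Starting from "nyqldare": after the first operation, "yqldaren"; after the second, "daren".
(Check on "yamywtzsic": → "amywtzsicy" → "wtzsicy" ✓)

daren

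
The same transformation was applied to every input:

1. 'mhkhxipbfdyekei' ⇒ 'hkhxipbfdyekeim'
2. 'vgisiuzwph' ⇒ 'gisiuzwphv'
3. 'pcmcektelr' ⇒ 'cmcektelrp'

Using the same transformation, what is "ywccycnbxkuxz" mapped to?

Rule — move the first character to the end.
Applying that to "ywccycnbxkuxz" gives "wccycnbxkuxzy".

wccycnbxkuxzy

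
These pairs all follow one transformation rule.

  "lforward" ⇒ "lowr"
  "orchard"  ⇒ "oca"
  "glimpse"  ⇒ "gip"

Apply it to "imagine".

iai

In each case the input is transformed by: move the last character to the front, then keep every other character starting from the second (positions 2nd, 4th, 6th, ...).
Working it through for "imagine": intermediate "eimagin", final "iai".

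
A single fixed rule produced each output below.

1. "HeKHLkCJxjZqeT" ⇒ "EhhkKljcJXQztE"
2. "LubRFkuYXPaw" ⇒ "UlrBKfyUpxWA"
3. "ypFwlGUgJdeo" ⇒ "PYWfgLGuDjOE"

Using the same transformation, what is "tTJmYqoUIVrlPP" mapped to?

tTMjQyuOviLRpp

Rule — swap each adjacent pair of characters (1↔2, 3↔4, ...), then flip the case of every letter.
For "tTJmYqoUIVrlPP", step one produces "TtmJqYUoVIlrPP"; step two turns that into "tTMjQyuOviLRpp".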